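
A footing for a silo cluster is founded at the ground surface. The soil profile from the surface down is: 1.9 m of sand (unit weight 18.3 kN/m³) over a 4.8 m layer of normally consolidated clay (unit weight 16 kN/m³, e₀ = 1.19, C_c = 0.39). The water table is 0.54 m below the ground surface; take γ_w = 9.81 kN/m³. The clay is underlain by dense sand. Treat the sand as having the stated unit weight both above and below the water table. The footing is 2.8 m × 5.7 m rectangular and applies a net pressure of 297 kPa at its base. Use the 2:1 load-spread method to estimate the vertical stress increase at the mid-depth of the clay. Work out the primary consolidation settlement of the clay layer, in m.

Mid-depth of clay below the ground surface: z = 1.9 + 4.8/2 = 4.3 m.
Total vertical stress at mid-clay: σ_v = 18.3×1.9 + 16×2.4 = 73.17 kPa.
Pore pressure: u = 9.81×(4.3 − 0.54) = 36.886 kPa.
Initial effective stress: σ'_0 = σ_v − u = 73.17 − 36.886 = 36.284 kPa.
Stress increase at mid-clay by the 2:1 spreading method:
Δσ = qBL/((B+z)(L+z)) = 297×2.8×5.7/((2.8+4.3)(5.7+4.3)) = 66.762 kPa
Final effective stress: σ'_f = σ'_0 + Δσ = 36.284 + 66.762 = 103.05 kPa.
Normally consolidated clay, so the full stress increment lies on the virgin compression line:
S_c = C_c·H/(1+e₀)·log₁₀(σ'_f/σ'_0) = 0.39×4.8/(1+1.19)×log₁₀(103.05/36.284)
    = 0.85479 × 0.45333 = 0.3875 m

S_c ≈ 0.388 m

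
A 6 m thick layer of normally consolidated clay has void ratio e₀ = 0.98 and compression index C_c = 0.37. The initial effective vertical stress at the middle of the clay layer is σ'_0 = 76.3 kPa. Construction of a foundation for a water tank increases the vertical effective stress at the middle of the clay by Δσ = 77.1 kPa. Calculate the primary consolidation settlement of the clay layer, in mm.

S_c ≈ 340 mm

Final effective stress: σ'_f = σ'_0 + Δσ = 76.3 + 77.1 = 153.4 kPa.
Normally consolidated clay, so the full stress increment lies on the virgin compression line:
S_c = C_c·H/(1+e₀)·log₁₀(σ'_f/σ'_0) = 0.37×6/(1+0.98)×log₁₀(153.4/76.3)
    = 1.1212 × 0.3033 = 0.3401 m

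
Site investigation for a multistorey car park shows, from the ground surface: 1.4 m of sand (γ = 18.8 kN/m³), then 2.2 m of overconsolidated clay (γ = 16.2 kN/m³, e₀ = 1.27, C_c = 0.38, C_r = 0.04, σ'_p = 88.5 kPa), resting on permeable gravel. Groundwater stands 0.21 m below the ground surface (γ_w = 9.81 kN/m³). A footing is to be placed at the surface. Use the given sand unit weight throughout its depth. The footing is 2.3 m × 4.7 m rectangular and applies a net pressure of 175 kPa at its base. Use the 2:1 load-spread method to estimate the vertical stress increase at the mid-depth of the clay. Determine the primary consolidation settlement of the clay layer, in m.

S_c ≈ 0.0212 m

Mid-depth of clay below the ground surface: z = 1.4 + 2.2/2 = 2.5 m.
Total vertical stress at mid-clay: σ_v = 18.8×1.4 + 16.2×1.1 = 44.14 kPa.
Pore pressure: u = 9.81×(2.5 − 0.21) = 22.465 kPa.
Initial effective stress: σ'_0 = σ_v − u = 44.14 − 22.465 = 21.675 kPa.
Stress increase at mid-clay by the 2:1 spreading method:
Δσ = qBL/((B+z)(L+z)) = 175×2.3×4.7/((2.3+2.5)(4.7+2.5)) = 54.738 kPa
Final effective stress: σ'_f = 21.675 + 54.738 = 76.413 kPa.
σ'_f = 76.413 ≤ σ'_p = 88.5 kPa, so the clay remains overconsolidated and only the recompression index applies:
S_c = C_r·H/(1+e₀)·log₁₀(σ'_f/σ'_0) = 0.04×2.2/2.27×log₁₀(76.413/21.675)
    = 0.038766 × 0.54721 = 0.02121 m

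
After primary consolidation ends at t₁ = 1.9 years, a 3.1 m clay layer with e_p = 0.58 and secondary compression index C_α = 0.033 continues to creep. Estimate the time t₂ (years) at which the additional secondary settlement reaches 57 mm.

t₂ ≈ 14.4 years

S_s = C_α·H/(1+e_p)·log₁₀(t₂/t₁) ⇒ log₁₀(t₂/t₁) = S_s·(1+e_p)/(C_α·H).
log₁₀(t₂/t₁) = 0.057 × (1+0.58) / (0.033×3.1) = 0.8804
t₂ = t₁ × 10^0.8804 = 1.9 × 7.592 = 14.42 years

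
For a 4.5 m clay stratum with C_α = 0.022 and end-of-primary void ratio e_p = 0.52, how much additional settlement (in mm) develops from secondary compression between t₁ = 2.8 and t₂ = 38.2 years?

Secondary compression: S_s = C_α·H/(1+e_p)·log₁₀(t₂/t₁)
S_s = 0.022×4.5/(1+0.52)×log₁₀(38.2/2.8)
    = 0.06513 × 1.135 = 0.07392 m

S_s ≈ 73.9 mm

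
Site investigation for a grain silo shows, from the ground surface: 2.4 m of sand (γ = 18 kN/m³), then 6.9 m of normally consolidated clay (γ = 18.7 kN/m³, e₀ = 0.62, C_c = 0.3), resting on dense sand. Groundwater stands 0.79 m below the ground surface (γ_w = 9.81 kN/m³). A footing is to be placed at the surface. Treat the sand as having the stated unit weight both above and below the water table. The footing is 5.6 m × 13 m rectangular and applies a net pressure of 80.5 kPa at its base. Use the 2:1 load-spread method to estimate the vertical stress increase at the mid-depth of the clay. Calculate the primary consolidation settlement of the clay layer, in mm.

Mid-depth of clay below the ground surface: z = 2.4 + 6.9/2 = 5.85 m.
Total vertical stress at mid-clay: σ_v = 18×2.4 + 18.7×3.45 = 107.72 kPa.
Pore pressure: u = 9.81×(5.85 − 0.79) = 49.639 kPa.
Initial effective stress: σ'_0 = σ_v − u = 107.72 − 49.639 = 58.081 kPa.
Stress increase at mid-clay by the 2:1 spreading method:
Δσ = qBL/((B+z)(L+z)) = 80.5×5.6×13/((5.6+5.85)(13+5.85)) = 27.153 kPa
Final effective stress: σ'_f = σ'_0 + Δσ = 58.081 + 27.153 = 85.234 kPa.
Normally consolidated clay, so the full stress increment lies on the virgin compression line:
S_c = C_c·H/(1+e₀)·log₁₀(σ'_f/σ'_0) = 0.3×6.9/(1+0.62)×log₁₀(85.234/58.081)
    = 1.2778 × 0.16658 = 0.2129 m

S_c ≈ 213 mm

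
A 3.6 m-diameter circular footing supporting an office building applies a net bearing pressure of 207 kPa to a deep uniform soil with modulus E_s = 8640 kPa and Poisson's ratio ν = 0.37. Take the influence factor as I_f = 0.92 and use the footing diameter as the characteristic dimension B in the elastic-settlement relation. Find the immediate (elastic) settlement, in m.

Immediate (elastic) settlement: S_e = q·B·(1−ν²)/E_s · I_f.
S_e = 207 × 3.6 × (1 − 0.37²) / 8640 × 0.92
    = 207 × 3.6 × 0.8631 / 8640 × 0.92
    = 0.06849 m

S_e ≈ 0.0685 m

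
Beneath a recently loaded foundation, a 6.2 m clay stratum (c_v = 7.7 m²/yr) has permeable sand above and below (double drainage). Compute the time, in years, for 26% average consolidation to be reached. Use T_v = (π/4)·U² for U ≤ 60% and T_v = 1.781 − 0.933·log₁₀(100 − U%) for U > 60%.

t ≈ 0.0663 years

Drainage path length: H_d = H/2 = 3.1 m (double drainage).
U ≤ 60%: T_v = (π/4)·U² = (π/4)×0.26² = 0.053093.
t = T_v·H_d²/c_v = 0.053093×3.1²/7.7 = 0.06626 years.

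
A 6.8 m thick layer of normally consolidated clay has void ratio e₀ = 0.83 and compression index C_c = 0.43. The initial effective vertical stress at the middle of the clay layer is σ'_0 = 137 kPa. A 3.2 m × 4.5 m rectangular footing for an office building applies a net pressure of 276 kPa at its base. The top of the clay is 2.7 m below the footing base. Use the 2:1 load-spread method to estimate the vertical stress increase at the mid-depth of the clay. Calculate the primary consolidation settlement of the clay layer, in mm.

Mid-depth of clay below the footing base: z = 2.7 + 6.8/2 = 6.1 m.
Stress increase at mid-clay by the 2:1 spreading method:
Δσ = qBL/((B+z)(L+z)) = 276×3.2×4.5/((3.2+6.1)(4.5+6.1)) = 40.316 kPa
Final effective stress: σ'_f = σ'_0 + Δσ = 137 + 40.316 = 177.32 kPa.
Normally consolidated clay, so the full stress increment lies on the virgin compression line:
S_c = C_c·H/(1+e₀)·log₁₀(σ'_f/σ'_0) = 0.43×6.8/(1+0.83)×log₁₀(177.32/137)
    = 1.5978 × 0.11204 = 0.179 m

S_c ≈ 179 mm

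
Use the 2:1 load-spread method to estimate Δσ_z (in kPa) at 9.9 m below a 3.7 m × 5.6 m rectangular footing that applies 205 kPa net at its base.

Δσ_z ≈ 20.1 kPa

By the 2:1 method the load spreads at 1 horizontal : 2 vertical, so at depth z the loaded area has grown by z in each plan dimension:
Δσ = qBL/((B+z)(L+z)) = 205×3.7×5.6/((3.7+9.9)(5.6+9.9)) = 20.15 kPa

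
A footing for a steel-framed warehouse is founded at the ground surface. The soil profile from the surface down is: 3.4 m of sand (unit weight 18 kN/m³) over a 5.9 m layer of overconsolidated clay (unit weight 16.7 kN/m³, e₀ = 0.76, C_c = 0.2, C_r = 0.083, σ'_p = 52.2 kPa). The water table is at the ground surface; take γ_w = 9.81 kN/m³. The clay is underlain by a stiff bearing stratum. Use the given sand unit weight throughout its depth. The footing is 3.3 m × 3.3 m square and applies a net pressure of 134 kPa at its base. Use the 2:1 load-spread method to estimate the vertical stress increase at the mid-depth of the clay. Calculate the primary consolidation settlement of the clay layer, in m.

Mid-depth of clay below the ground surface: z = 3.4 + 5.9/2 = 6.35 m.
Total vertical stress at mid-clay: σ_v = 18×3.4 + 16.7×2.95 = 110.47 kPa.
Pore pressure: u = 9.81×(6.35 − 0) = 62.294 kPa.
Initial effective stress: σ'_0 = σ_v − u = 110.47 − 62.294 = 48.176 kPa.
Stress increase at mid-clay by the 2:1 spreading method:
Δσ = qBL/((B+z)(L+z)) = 134×3.3×3.3/((3.3+6.35)(3.3+6.35)) = 15.67 kPa
Final effective stress: σ'_f = 48.176 + 15.67 = 63.846 kPa.
σ'_f = 63.846 > σ'_p = 52.2 kPa, so the stress path crosses the preconsolidation pressure — recompression up to σ'_p, then virgin compression beyond:
S_c = H/(1+e₀)·[C_r·log₁₀(σ'_p/σ'_0) + C_c·log₁₀(σ'_f/σ'_p)]
    = 5.9/1.76 × [0.083×log₁₀(52.2/48.176) + 0.2×log₁₀(63.846/52.2)]
    = 3.3523 × [0.0028917 + 0.017493] = 0.06834 m

S_c ≈ 0.0683 m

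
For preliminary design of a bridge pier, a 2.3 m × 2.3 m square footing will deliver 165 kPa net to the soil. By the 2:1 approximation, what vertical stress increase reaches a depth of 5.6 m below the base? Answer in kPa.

By the 2:1 method the load spreads at 1 horizontal : 2 vertical, so at depth z the loaded area has grown by z in each plan dimension:
Δσ = qBL/((B+z)(L+z)) = 165×2.3×2.3/((2.3+5.6)(2.3+5.6)) = 13.986 kPa

Δσ_z ≈ 14 kPa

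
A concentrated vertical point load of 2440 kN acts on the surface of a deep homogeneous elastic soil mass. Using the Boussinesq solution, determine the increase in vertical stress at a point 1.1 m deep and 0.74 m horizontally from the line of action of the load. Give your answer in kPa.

Boussinesq vertical stress below a point load on an elastic half-space:
Δσ_z = 3P/(2πz²) · [1 + (r/z)²]^(−5/2)
r/z = 0.74/1.1 = 0.67273; [1+(r/z)²]^(−5/2) = 0.39325.
Δσ_z = 3×2440/(2π×1.1²) × 0.39325 = 962.82 × 0.39325 = 378.6 kPa

Δσ_z ≈ 379 kPa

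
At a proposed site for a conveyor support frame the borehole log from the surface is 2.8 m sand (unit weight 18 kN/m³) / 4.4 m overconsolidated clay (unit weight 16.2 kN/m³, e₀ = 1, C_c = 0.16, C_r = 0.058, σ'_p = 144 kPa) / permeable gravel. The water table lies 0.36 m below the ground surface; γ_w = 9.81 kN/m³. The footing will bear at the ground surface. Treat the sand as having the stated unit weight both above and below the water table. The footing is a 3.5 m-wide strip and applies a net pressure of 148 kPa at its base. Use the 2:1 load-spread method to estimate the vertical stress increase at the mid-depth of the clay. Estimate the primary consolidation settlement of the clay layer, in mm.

Mid-depth of clay below the ground surface: z = 2.8 + 4.4/2 = 5 m.
Total vertical stress at mid-clay: σ_v = 18×2.8 + 16.2×2.2 = 86.04 kPa.
Pore pressure: u = 9.81×(5 − 0.36) = 45.518 kPa.
Initial effective stress: σ'_0 = σ_v − u = 86.04 − 45.518 = 40.522 kPa.
Stress increase at mid-clay by the 2:1 spreading method:
Δσ = qB/(B+z) = 148×3.5/(3.5+5) = 60.941 kPa
Final effective stress: σ'_f = 40.522 + 60.941 = 101.46 kPa.
σ'_f = 101.46 ≤ σ'_p = 144 kPa, so the clay remains overconsolidated and only the recompression index applies:
S_c = C_r·H/(1+e₀)·log₁₀(σ'_f/σ'_0) = 0.058×4.4/2×log₁₀(101.46/40.522)
    = 0.1276 × 0.3986 = 0.05086 m

S_c ≈ 50.9 mm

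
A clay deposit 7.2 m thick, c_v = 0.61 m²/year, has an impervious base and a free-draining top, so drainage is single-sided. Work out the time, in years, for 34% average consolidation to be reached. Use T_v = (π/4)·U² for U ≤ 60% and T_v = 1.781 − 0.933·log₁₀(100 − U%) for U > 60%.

t ≈ 7.72 years

Drainage path length: H_d = H = 7.2 m (single drainage).
U ≤ 60%: T_v = (π/4)·U² = (π/4)×0.34² = 0.090792.
t = T_v·H_d²/c_v = 0.090792×7.2²/0.61 = 7.716 years.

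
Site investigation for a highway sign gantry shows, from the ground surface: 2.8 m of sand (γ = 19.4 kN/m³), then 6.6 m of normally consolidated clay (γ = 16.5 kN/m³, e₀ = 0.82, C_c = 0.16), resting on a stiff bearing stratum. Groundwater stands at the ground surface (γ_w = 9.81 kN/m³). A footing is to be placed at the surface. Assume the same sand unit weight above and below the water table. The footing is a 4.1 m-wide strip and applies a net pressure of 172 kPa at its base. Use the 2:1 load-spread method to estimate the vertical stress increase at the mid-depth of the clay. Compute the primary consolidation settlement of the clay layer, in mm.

Mid-depth of clay below the ground surface: z = 2.8 + 6.6/2 = 6.1 m.
Total vertical stress at mid-clay: σ_v = 19.4×2.8 + 16.5×3.3 = 108.77 kPa.
Pore pressure: u = 9.81×(6.1 − 0) = 59.841 kPa.
Initial effective stress: σ'_0 = σ_v − u = 108.77 − 59.841 = 48.929 kPa.
Stress increase at mid-clay by the 2:1 spreading method:
Δσ = qB/(B+z) = 172×4.1/(4.1+6.1) = 69.137 kPa
Final effective stress: σ'_f = σ'_0 + Δσ = 48.929 + 69.137 = 118.07 kPa.
Normally consolidated clay, so the full stress increment lies on the virgin compression line:
S_c = C_c·H/(1+e₀)·log₁₀(σ'_f/σ'_0) = 0.16×6.6/(1+0.82)×log₁₀(118.07/48.929)
    = 0.58022 × 0.38257 = 0.222 m

S_c ≈ 222 mm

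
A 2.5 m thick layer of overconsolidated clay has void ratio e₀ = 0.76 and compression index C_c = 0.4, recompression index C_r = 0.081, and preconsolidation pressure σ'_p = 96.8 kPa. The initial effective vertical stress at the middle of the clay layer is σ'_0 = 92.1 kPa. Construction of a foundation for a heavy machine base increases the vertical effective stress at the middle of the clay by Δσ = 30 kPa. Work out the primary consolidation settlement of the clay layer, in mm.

S_c ≈ 59.8 mm

Final effective stress: σ'_f = 92.1 + 30 = 122.1 kPa.
σ'_f = 122.1 > σ'_p = 96.8 kPa, so the stress path crosses the preconsolidation pressure — recompression up to σ'_p, then virgin compression beyond:
S_c = H/(1+e₀)·[C_r·log₁₀(σ'_p/σ'_0) + C_c·log₁₀(σ'_f/σ'_p)]
    = 2.5/1.76 × [0.081×log₁₀(96.8/92.1) + 0.4×log₁₀(122.1/96.8)]
    = 1.4205 × [0.0017509 + 0.040336] = 0.05978 m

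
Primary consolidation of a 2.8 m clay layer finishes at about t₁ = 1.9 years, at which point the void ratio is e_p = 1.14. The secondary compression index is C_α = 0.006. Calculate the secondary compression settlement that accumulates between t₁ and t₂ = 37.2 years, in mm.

S_s ≈ 10.1 mm

Secondary compression: S_s = C_α·H/(1+e_p)·log₁₀(t₂/t₁)
S_s = 0.006×2.8/(1+1.14)×log₁₀(37.2/1.9)
    = 0.00785 × 1.292 = 0.01014 m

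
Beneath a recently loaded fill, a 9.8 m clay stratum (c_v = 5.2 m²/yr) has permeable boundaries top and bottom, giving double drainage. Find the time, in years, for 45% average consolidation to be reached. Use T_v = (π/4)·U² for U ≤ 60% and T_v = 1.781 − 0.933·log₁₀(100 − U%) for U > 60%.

Drainage path length: H_d = H/2 = 4.9 m (double drainage).
U ≤ 60%: T_v = (π/4)·U² = (π/4)×0.45² = 0.15904.
t = T_v·H_d²/c_v = 0.15904×4.9²/5.2 = 0.7343 years.

t ≈ 0.734 years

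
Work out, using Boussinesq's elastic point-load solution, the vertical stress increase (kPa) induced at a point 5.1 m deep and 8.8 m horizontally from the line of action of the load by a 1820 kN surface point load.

Boussinesq vertical stress below a point load on an elastic half-space:
Δσ_z = 3P/(2πz²) · [1 + (r/z)²]^(−5/2)
r/z = 8.8/5.1 = 1.7255; [1+(r/z)²]^(−5/2) = 0.031697.
Δσ_z = 3×1820/(2π×5.1²) × 0.031697 = 33.41 × 0.031697 = 1.059 kPa

Δσ_z ≈ 1.06 kPa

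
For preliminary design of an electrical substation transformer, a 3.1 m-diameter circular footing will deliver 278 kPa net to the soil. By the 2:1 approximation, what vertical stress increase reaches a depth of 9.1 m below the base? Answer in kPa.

By the 2:1 method the load spreads at 1 horizontal : 2 vertical, so at depth z the loaded area has grown by z in each plan dimension:
Δσ ≈ qD²/(D+z)² = 278×3.1²/(3.1+9.1)² = 17.949 kPa

Δσ_z ≈ 17.9 kPa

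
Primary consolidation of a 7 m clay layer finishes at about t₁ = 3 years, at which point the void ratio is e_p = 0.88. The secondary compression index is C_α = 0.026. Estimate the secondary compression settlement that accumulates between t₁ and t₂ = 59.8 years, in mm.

S_s ≈ 126 mm

Secondary compression: S_s = C_α·H/(1+e_p)·log₁₀(t₂/t₁)
S_s = 0.026×7/(1+0.88)×log₁₀(59.8/3)
    = 0.09681 × 1.3 = 0.1258 m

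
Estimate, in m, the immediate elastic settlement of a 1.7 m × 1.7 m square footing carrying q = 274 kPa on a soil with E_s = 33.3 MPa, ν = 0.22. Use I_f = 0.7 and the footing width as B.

S_e ≈ 0.00932 m

Immediate (elastic) settlement: S_e = q·B·(1−ν²)/E_s · I_f.
E_s = 33.3 MPa = 33300 kPa.
S_e = 274 × 1.7 × (1 − 0.22²) / 33300 × 0.7
    = 274 × 1.7 × 0.9516 / 33300 × 0.7
    = 0.009318 m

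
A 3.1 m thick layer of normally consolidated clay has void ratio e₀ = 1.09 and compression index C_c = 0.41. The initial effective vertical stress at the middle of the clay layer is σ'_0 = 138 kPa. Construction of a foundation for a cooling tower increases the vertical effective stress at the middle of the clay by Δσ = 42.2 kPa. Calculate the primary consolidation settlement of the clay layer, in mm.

S_c ≈ 70.5 mm

Final effective stress: σ'_f = σ'_0 + Δσ = 138 + 42.2 = 180.2 kPa.
Normally consolidated clay, so the full stress increment lies on the virgin compression line:
S_c = C_c·H/(1+e₀)·log₁₀(σ'_f/σ'_0) = 0.41×3.1/(1+1.09)×log₁₀(180.2/138)
    = 0.60813 × 0.11588 = 0.07047 m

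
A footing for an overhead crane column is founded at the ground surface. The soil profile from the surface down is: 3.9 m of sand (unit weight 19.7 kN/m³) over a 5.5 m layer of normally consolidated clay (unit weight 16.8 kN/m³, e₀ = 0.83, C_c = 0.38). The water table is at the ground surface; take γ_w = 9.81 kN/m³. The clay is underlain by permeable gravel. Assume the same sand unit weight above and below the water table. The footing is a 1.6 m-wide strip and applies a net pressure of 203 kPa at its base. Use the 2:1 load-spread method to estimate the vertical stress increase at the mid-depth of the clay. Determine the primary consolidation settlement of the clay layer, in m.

Mid-depth of clay below the ground surface: z = 3.9 + 5.5/2 = 6.65 m.
Total vertical stress at mid-clay: σ_v = 19.7×3.9 + 16.8×2.75 = 123.03 kPa.
Pore pressure: u = 9.81×(6.65 − 0) = 65.237 kPa.
Initial effective stress: σ'_0 = σ_v − u = 123.03 − 65.237 = 57.793 kPa.
Stress increase at mid-clay by the 2:1 spreading method:
Δσ = qB/(B+z) = 203×1.6/(1.6+6.65) = 39.37 kPa
Final effective stress: σ'_f = σ'_0 + Δσ = 57.793 + 39.37 = 97.163 kPa.
Normally consolidated clay, so the full stress increment lies on the virgin compression line:
S_c = C_c·H/(1+e₀)·log₁₀(σ'_f/σ'_0) = 0.38×5.5/(1+0.83)×log₁₀(97.163/57.793)
    = 1.1421 × 0.22563 = 0.2577 m

S_c ≈ 0.258 m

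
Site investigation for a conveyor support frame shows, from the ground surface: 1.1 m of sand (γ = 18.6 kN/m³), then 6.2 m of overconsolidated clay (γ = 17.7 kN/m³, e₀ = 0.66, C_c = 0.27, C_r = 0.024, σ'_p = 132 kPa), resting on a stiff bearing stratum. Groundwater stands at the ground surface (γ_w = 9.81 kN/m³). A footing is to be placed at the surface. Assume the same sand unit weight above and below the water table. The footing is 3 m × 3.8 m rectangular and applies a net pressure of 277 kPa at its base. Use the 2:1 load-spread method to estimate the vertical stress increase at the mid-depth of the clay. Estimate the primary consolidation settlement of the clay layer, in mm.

S_c ≈ 37.3 mm

Mid-depth of clay below the ground surface: z = 1.1 + 6.2/2 = 4.2 m.
Total vertical stress at mid-clay: σ_v = 18.6×1.1 + 17.7×3.1 = 75.33 kPa.
Pore pressure: u = 9.81×(4.2 − 0) = 41.202 kPa.
Initial effective stress: σ'_0 = σ_v − u = 75.33 − 41.202 = 34.128 kPa.
Stress increase at mid-clay by the 2:1 spreading method:
Δσ = qBL/((B+z)(L+z)) = 277×3×3.8/((3+4.2)(3.8+4.2)) = 54.823 kPa
Final effective stress: σ'_f = 34.128 + 54.823 = 88.951 kPa.
σ'_f = 88.951 ≤ σ'_p = 132 kPa, so the clay remains overconsolidated and only the recompression index applies:
S_c = C_r·H/(1+e₀)·log₁₀(σ'_f/σ'_0) = 0.024×6.2/1.66×log₁₀(88.951/34.128)
    = 0.089638 × 0.41604 = 0.03729 m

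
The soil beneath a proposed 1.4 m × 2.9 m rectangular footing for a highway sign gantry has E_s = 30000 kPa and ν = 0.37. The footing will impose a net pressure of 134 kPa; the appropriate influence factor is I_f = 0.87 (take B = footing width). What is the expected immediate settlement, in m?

Immediate (elastic) settlement: S_e = q·B·(1−ν²)/E_s · I_f.
S_e = 134 × 1.4 × (1 − 0.37²) / 30000 × 0.87
    = 134 × 1.4 × 0.8631 / 30000 × 0.87
    = 0.004696 m

S_e ≈ 0.0047 m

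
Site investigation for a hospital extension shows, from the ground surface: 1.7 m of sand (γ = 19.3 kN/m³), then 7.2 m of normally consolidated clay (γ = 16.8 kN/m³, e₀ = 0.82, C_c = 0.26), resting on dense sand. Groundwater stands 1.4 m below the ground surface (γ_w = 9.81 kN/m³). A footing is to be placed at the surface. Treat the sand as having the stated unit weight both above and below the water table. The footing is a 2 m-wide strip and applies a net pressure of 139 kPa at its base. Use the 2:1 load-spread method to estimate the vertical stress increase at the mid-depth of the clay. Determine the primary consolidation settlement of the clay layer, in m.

Mid-depth of clay below the ground surface: z = 1.7 + 7.2/2 = 5.3 m.
Total vertical stress at mid-clay: σ_v = 19.3×1.7 + 16.8×3.6 = 93.29 kPa.
Pore pressure: u = 9.81×(5.3 − 1.4) = 38.259 kPa.
Initial effective stress: σ'_0 = σ_v − u = 93.29 − 38.259 = 55.031 kPa.
Stress increase at mid-clay by the 2:1 spreading method:
Δσ = qB/(B+z) = 139×2/(2+5.3) = 38.082 kPa
Final effective stress: σ'_f = σ'_0 + Δσ = 55.031 + 38.082 = 93.113 kPa.
Normally consolidated clay, so the full stress increment lies on the virgin compression line:
S_c = C_c·H/(1+e₀)·log₁₀(σ'_f/σ'_0) = 0.26×7.2/(1+0.82)×log₁₀(93.113/55.031)
    = 1.0286 × 0.2284 = 0.2349 m

S_c ≈ 0.235 m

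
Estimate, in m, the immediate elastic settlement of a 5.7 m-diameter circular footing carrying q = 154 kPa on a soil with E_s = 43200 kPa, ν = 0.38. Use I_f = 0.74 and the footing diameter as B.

Immediate (elastic) settlement: S_e = q·B·(1−ν²)/E_s · I_f.
S_e = 154 × 5.7 × (1 − 0.38²) / 43200 × 0.74
    = 154 × 5.7 × 0.8556 / 43200 × 0.74
    = 0.01287 m

S_e ≈ 0.0129 m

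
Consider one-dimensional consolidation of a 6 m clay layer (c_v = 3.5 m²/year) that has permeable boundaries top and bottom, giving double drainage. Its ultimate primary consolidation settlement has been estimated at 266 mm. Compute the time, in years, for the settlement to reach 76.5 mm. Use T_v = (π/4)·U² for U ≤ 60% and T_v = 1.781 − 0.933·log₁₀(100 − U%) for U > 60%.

t ≈ 0.167 years

Drainage path length: H_d = H/2 = 3 m (double drainage).
U = S(t)/S_ult = 76.5/266 = 0.2876.
U ≤ 60%: T_v = (π/4)·U² = (π/4)×0.28759² = 0.064961.
t = T_v·H_d²/c_v = 0.064961×3²/3.5 = 0.167 years.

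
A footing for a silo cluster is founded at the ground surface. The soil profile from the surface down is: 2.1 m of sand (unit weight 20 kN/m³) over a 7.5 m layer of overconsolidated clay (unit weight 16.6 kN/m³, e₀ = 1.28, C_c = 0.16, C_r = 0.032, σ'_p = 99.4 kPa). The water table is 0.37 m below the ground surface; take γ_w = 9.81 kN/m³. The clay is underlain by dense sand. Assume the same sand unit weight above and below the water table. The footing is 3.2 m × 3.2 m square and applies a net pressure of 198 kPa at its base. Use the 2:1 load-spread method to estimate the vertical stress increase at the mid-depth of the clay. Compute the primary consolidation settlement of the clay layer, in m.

S_c ≈ 0.0182 m

Mid-depth of clay below the ground surface: z = 2.1 + 7.5/2 = 5.85 m.
Total vertical stress at mid-clay: σ_v = 20×2.1 + 16.6×3.75 = 104.25 kPa.
Pore pressure: u = 9.81×(5.85 − 0.37) = 53.759 kPa.
Initial effective stress: σ'_0 = σ_v − u = 104.25 − 53.759 = 50.491 kPa.
Stress increase at mid-clay by the 2:1 spreading method:
Δσ = qBL/((B+z)(L+z)) = 198×3.2×3.2/((3.2+5.85)(3.2+5.85)) = 24.755 kPa
Final effective stress: σ'_f = 50.491 + 24.755 = 75.246 kPa.
σ'_f = 75.246 ≤ σ'_p = 99.4 kPa, so the clay remains overconsolidated and only the recompression index applies:
S_c = C_r·H/(1+e₀)·log₁₀(σ'_f/σ'_0) = 0.032×7.5/2.28×log₁₀(75.246/50.491)
    = 0.10526 × 0.17327 = 0.01824 m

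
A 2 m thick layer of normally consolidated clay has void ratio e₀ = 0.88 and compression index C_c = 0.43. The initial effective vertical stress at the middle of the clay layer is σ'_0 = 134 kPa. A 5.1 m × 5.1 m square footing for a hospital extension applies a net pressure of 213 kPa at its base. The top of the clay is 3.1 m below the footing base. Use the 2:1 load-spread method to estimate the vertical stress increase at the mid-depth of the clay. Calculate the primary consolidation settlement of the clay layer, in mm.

S_c ≈ 79 mm

Mid-depth of clay below the footing base: z = 3.1 + 2/2 = 4.1 m.
Stress increase at mid-clay by the 2:1 spreading method:
Δσ = qBL/((B+z)(L+z)) = 213×5.1×5.1/((5.1+4.1)(5.1+4.1)) = 65.455 kPa
Final effective stress: σ'_f = σ'_0 + Δσ = 134 + 65.455 = 199.45 kPa.
Normally consolidated clay, so the full stress increment lies on the virgin compression line:
S_c = C_c·H/(1+e₀)·log₁₀(σ'_f/σ'_0) = 0.43×2/(1+0.88)×log₁₀(199.45/134)
    = 0.45745 × 0.17273 = 0.07902 m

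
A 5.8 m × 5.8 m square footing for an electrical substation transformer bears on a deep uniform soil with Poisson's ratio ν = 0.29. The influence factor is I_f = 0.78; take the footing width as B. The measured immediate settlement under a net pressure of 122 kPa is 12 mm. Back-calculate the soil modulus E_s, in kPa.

E_s ≈ 42100 kPa

S_e = q·B·(1−ν²)/E_s · I_f  ⇒  E_s = q·B·(1−ν²)·I_f / S_e.
E_s = 122 × 5.8 × 0.9159 × 0.78 / 0.012 = 42130 kPa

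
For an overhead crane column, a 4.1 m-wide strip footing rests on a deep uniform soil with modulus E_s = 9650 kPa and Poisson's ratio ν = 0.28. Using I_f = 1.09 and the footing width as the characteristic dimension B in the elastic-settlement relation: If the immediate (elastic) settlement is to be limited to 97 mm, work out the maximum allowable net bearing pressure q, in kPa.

q ≈ 227 kPa

S_e = q·B·(1−ν²)/E_s · I_f  ⇒  q = S_e·E_s / (B·(1−ν²)·I_f).
q = 0.097 × 9650 / (4.1 × 0.9216 × 1.09) = 227.3 kPa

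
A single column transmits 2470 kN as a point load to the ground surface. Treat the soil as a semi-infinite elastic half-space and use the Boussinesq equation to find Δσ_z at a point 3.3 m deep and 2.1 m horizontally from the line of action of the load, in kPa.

Boussinesq vertical stress below a point load on an elastic half-space:
Δσ_z = 3P/(2πz²) · [1 + (r/z)²]^(−5/2)
r/z = 2.1/3.3 = 0.63636; [1+(r/z)²]^(−5/2) = 0.42741.
Δσ_z = 3×2470/(2π×3.3²) × 0.42741 = 108.3 × 0.42741 = 46.29 kPa

Δσ_z ≈ 46.3 kPa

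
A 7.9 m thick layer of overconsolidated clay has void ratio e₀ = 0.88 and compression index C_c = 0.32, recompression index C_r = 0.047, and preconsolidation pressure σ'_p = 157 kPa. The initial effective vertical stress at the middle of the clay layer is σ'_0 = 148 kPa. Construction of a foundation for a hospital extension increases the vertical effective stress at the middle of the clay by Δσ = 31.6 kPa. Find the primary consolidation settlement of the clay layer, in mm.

Final effective stress: σ'_f = 148 + 31.6 = 179.6 kPa.
σ'_f = 179.6 > σ'_p = 157 kPa, so the stress path crosses the preconsolidation pressure — recompression up to σ'_p, then virgin compression beyond:
S_c = H/(1+e₀)·[C_r·log₁₀(σ'_p/σ'_0) + C_c·log₁₀(σ'_f/σ'_p)]
    = 7.9/1.88 × [0.047×log₁₀(157/148) + 0.32×log₁₀(179.6/157)]
    = 4.2021 × [0.001205 + 0.01869] = 0.0836 m

S_c ≈ 83.6 mm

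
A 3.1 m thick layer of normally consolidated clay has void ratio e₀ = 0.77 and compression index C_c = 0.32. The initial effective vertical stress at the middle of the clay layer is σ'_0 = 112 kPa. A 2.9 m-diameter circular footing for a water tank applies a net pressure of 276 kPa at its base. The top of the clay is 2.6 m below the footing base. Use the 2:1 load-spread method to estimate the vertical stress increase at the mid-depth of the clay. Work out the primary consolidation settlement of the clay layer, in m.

S_c ≈ 0.0848 m

Mid-depth of clay below the footing base: z = 2.6 + 3.1/2 = 4.15 m.
Stress increase at mid-clay by the 2:1 spreading method:
Δσ ≈ qD²/(D+z)² = 276×2.9²/(2.9+4.15)² = 46.701 kPa
Final effective stress: σ'_f = σ'_0 + Δσ = 112 + 46.701 = 158.7 kPa.
Normally consolidated clay, so the full stress increment lies on the virgin compression line:
S_c = C_c·H/(1+e₀)·log₁₀(σ'_f/σ'_0) = 0.32×3.1/(1+0.77)×log₁₀(158.7/112)
    = 0.56045 × 0.15136 = 0.08483 m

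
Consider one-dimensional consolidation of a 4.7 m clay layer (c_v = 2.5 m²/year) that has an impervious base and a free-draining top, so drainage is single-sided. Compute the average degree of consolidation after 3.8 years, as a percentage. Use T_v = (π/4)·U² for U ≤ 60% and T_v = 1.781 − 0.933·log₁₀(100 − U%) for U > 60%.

Drainage path length: H_d = H = 4.7 m (single drainage).
T_v = c_v·t/H_d² = 2.5×3.8/4.7² = 0.43006.
T_v = 0.43006 corresponds to the U > 60% branch:
U = 1 − 10^((1.781 − T_v)/0.933)/100 = 0.7195

U ≈ 71.9 %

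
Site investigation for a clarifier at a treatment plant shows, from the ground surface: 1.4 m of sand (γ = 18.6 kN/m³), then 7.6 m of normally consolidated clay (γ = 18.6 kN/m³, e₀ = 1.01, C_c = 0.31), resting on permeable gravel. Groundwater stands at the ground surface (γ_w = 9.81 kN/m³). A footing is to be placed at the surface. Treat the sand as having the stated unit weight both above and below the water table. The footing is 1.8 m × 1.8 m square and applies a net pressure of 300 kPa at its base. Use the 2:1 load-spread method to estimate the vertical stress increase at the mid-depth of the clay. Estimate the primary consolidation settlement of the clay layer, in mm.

Mid-depth of clay below the ground surface: z = 1.4 + 7.6/2 = 5.2 m.
Total vertical stress at mid-clay: σ_v = 18.6×1.4 + 18.6×3.8 = 96.72 kPa.
Pore pressure: u = 9.81×(5.2 − 0) = 51.012 kPa.
Initial effective stress: σ'_0 = σ_v − u = 96.72 − 51.012 = 45.708 kPa.
Stress increase at mid-clay by the 2:1 spreading method:
Δσ = qBL/((B+z)(L+z)) = 300×1.8×1.8/((1.8+5.2)(1.8+5.2)) = 19.837 kPa
Final effective stress: σ'_f = σ'_0 + Δσ = 45.708 + 19.837 = 65.545 kPa.
Normally consolidated clay, so the full stress increment lies on the virgin compression line:
S_c = C_c·H/(1+e₀)·log₁₀(σ'_f/σ'_0) = 0.31×7.6/(1+1.01)×log₁₀(65.545/45.708)
    = 1.1721 × 0.15655 = 0.1835 m

S_c ≈ 183 mm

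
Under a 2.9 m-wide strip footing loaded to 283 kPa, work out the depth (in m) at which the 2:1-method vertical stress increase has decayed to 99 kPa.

2:1 spreading — at depth z the loaded area has grown by z in each plan dimension:
qB/(B+z) = Δσ_z ⇒ z = qB/Δσ_z − B = 283×2.9/99 − 2.9 = 5.39 m

z ≈ 5.39 m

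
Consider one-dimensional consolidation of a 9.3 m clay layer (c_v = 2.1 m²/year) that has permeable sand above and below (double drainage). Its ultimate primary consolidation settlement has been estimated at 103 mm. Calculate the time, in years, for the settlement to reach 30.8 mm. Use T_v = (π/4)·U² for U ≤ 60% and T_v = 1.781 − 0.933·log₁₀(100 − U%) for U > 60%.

Drainage path length: H_d = H/2 = 4.65 m (double drainage).
U = S(t)/S_ult = 30.8/103 = 0.299.
U ≤ 60%: T_v = (π/4)·U² = (π/4)×0.29903² = 0.070229.
t = T_v·H_d²/c_v = 0.070229×4.65²/2.1 = 0.7231 years.

t ≈ 0.723 years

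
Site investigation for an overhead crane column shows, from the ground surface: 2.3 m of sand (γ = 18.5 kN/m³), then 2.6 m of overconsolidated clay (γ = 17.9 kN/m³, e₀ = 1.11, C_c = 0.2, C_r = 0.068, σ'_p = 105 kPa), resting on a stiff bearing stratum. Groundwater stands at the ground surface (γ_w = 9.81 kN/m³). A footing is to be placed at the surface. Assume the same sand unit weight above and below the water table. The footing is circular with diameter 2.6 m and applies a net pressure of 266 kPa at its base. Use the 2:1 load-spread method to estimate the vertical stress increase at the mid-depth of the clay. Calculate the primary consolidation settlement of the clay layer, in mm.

Mid-depth of clay below the ground surface: z = 2.3 + 2.6/2 = 3.6 m.
Total vertical stress at mid-clay: σ_v = 18.5×2.3 + 17.9×1.3 = 65.82 kPa.
Pore pressure: u = 9.81×(3.6 − 0) = 35.316 kPa.
Initial effective stress: σ'_0 = σ_v − u = 65.82 − 35.316 = 30.504 kPa.
Stress increase at mid-clay by the 2:1 spreading method:
Δσ ≈ qD²/(D+z)² = 266×2.6²/(2.6+3.6)² = 46.778 kPa
Final effective stress: σ'_f = 30.504 + 46.778 = 77.282 kPa.
σ'_f = 77.282 ≤ σ'_p = 105 kPa, so the clay remains overconsolidated and only the recompression index applies:
S_c = C_r·H/(1+e₀)·log₁₀(σ'_f/σ'_0) = 0.068×2.6/2.11×log₁₀(77.282/30.504)
    = 0.08379 × 0.40372 = 0.03383 m

S_c ≈ 33.8 mm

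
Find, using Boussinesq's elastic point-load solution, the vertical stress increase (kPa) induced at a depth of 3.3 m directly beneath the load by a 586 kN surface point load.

Boussinesq vertical stress below a point load on an elastic half-space:
Δσ_z = 3P/(2πz²) · [1 + (r/z)²]^(−5/2)
r/z = 0/3.3 = 0; [1+(r/z)²]^(−5/2) = 1.
Δσ_z = 3×586/(2π×3.3²) × 1 = 25.693 × 1 = 25.69 kPa

Δσ_z ≈ 25.7 kPa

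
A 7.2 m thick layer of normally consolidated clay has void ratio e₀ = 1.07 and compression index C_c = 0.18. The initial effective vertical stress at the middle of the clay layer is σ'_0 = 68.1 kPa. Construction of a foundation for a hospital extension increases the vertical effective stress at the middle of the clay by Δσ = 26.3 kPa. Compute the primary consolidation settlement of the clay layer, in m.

Final effective stress: σ'_f = σ'_0 + Δσ = 68.1 + 26.3 = 94.4 kPa.
Normally consolidated clay, so the full stress increment lies on the virgin compression line:
S_c = C_c·H/(1+e₀)·log₁₀(σ'_f/σ'_0) = 0.18×7.2/(1+1.07)×log₁₀(94.4/68.1)
    = 0.62609 × 0.14182 = 0.08879 m

S_c ≈ 0.0888 m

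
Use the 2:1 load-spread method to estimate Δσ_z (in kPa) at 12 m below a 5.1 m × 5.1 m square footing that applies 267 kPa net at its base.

By the 2:1 method the load spreads at 1 horizontal : 2 vertical, so at depth z the loaded area has grown by z in each plan dimension:
Δσ = qBL/((B+z)(L+z)) = 267×5.1×5.1/((5.1+12)(5.1+12)) = 23.75 kPa

Δσ_z ≈ 23.8 kPa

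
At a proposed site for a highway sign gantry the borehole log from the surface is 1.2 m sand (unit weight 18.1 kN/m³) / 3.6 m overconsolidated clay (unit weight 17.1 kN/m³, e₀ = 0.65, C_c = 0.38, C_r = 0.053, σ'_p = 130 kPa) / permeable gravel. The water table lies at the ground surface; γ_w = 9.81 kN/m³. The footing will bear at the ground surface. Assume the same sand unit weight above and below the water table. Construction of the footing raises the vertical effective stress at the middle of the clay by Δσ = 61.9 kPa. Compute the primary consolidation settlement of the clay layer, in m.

S_c ≈ 0.0655 m

Mid-depth of clay below the ground surface: z = 1.2 + 3.6/2 = 3 m.
Total vertical stress at mid-clay: σ_v = 18.1×1.2 + 17.1×1.8 = 52.5 kPa.
Pore pressure: u = 9.81×(3 − 0) = 29.43 kPa.
Initial effective stress: σ'_0 = σ_v − u = 52.5 − 29.43 = 23.07 kPa.
Final effective stress: σ'_f = 23.07 + 61.9 = 84.97 kPa.
σ'_f = 84.97 ≤ σ'_p = 130 kPa, so the clay remains overconsolidated and only the recompression index applies:
S_c = C_r·H/(1+e₀)·log₁₀(σ'_f/σ'_0) = 0.053×3.6/1.65×log₁₀(84.97/23.07)
    = 0.11564 × 0.56622 = 0.06548 m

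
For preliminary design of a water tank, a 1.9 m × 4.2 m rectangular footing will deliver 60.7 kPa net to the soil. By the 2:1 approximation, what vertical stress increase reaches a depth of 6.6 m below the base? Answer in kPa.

By the 2:1 method the load spreads at 1 horizontal : 2 vertical, so at depth z the loaded area has grown by z in each plan dimension:
Δσ = qBL/((B+z)(L+z)) = 60.7×1.9×4.2/((1.9+6.6)(4.2+6.6)) = 5.2765 kPa

Δσ_z ≈ 5.28 kPa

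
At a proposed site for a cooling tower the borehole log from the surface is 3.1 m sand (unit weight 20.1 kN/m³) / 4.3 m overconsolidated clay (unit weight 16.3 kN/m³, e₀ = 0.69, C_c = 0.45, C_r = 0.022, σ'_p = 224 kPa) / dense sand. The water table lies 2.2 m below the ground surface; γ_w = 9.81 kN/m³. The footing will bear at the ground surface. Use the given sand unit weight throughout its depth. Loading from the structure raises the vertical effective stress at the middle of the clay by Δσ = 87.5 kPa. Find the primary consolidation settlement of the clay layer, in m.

Mid-depth of clay below the ground surface: z = 3.1 + 4.3/2 = 5.25 m.
Total vertical stress at mid-clay: σ_v = 20.1×3.1 + 16.3×2.15 = 97.355 kPa.
Pore pressure: u = 9.81×(5.25 − 2.2) = 29.921 kPa.
Initial effective stress: σ'_0 = σ_v − u = 97.355 − 29.921 = 67.434 kPa.
Final effective stress: σ'_f = 67.434 + 87.5 = 154.93 kPa.
σ'_f = 154.93 ≤ σ'_p = 224 kPa, so the clay remains overconsolidated and only the recompression index applies:
S_c = C_r·H/(1+e₀)·log₁₀(σ'_f/σ'_0) = 0.022×4.3/1.69×log₁₀(154.93/67.434)
    = 0.055977 × 0.36126 = 0.02022 m

S_c ≈ 0.0202 m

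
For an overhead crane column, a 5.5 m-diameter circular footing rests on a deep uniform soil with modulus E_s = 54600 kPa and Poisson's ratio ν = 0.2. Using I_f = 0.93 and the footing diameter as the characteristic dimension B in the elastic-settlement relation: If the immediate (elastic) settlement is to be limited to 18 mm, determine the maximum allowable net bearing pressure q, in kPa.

q ≈ 200 kPa

S_e = q·B·(1−ν²)/E_s · I_f  ⇒  q = S_e·E_s / (B·(1−ν²)·I_f).
q = 0.018 × 54600 / (5.5 × 0.96 × 0.93) = 200.1 kPa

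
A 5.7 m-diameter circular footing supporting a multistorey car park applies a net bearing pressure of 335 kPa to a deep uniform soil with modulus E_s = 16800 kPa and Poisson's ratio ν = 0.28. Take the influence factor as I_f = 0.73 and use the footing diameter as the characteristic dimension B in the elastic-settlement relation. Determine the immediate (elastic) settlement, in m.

Immediate (elastic) settlement: S_e = q·B·(1−ν²)/E_s · I_f.
S_e = 335 × 5.7 × (1 − 0.28²) / 16800 × 0.73
    = 335 × 5.7 × 0.9216 / 16800 × 0.73
    = 0.07647 m

S_e ≈ 0.0765 m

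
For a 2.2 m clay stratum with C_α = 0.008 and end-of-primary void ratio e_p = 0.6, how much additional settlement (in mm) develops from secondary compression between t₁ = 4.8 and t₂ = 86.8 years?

S_s ≈ 13.8 mm

Secondary compression: S_s = C_α·H/(1+e_p)·log₁₀(t₂/t₁)
S_s = 0.008×2.2/(1+0.6)×log₁₀(86.8/4.8)
    = 0.011 × 1.257 = 0.01383 m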